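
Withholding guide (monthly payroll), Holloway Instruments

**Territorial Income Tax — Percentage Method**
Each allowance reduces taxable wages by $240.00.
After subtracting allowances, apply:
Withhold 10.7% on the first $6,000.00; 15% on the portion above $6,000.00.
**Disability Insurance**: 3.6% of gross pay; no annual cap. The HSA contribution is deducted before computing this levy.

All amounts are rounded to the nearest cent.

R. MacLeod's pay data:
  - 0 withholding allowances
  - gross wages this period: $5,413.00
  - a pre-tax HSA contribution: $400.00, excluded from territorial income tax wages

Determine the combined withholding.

$716.86

Territorial Income Tax: taxable = $5,413.00 − $400.00 = $5,013.00
  10.7% × $5,013.00 = $536.39
Disability Insurance: 3.6% × $5,013.00 = $180.47
Total: $536.39 + $180.47 = $716.86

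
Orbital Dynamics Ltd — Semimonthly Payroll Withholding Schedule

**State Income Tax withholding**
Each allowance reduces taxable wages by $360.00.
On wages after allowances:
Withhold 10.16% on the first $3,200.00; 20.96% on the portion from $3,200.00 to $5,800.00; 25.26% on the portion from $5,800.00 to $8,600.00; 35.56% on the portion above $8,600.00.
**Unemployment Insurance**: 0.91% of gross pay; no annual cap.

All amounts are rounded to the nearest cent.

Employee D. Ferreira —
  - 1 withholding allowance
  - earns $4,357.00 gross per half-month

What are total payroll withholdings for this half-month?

State Income Tax: taxable = $4,357.00 − 1×$360.00 = $3,997.00
  $325.12 + 20.96% × ($3,997.00 − $3,200.00) = $325.12 + 20.96% × $797.00 = $492.17
Unemployment Insurance: 0.91% × $4,357.00 = $39.65
Total: $492.17 + $39.65 = $531.82

$531.82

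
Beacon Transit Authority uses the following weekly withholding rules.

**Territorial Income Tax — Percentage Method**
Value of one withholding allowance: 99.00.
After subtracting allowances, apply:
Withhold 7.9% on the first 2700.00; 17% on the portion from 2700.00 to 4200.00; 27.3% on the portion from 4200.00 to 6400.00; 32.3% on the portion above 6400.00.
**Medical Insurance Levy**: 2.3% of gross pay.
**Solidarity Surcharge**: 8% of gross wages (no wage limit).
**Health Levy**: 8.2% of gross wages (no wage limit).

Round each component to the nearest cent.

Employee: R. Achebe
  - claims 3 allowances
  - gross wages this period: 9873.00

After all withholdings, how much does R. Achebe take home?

5951.74

Territorial Income Tax: taxable = 9873.00 − 3×99.00 = 9576.00
  1068.90 + 32.3% × (9576.00 − 6400.00) = 1068.90 + 32.3% × 3176.00 = 2094.75
Medical Insurance Levy: 2.3% × 9873.00 = 227.08
Solidarity Surcharge: 8% × 9873.00 = 789.84
Health Levy: 8.2% × 9873.00 = 809.59
Total withheld: 2094.75 + 227.08 + 789.84 + 809.59 = 3921.26
Net pay: 9873.00 − 3921.26 = 5951.74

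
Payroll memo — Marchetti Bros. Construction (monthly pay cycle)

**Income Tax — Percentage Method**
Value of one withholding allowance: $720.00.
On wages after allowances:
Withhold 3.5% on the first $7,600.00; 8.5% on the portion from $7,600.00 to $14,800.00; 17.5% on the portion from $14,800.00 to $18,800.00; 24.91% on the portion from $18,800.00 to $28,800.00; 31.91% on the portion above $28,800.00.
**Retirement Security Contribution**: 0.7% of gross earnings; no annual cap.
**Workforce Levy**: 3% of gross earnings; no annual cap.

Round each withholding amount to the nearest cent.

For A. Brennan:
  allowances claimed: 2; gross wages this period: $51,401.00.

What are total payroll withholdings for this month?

Income Tax: taxable = $51,401.00 − 2×$720.00 = $49,961.00
  $4,069.00 + 31.91% × ($49,961.00 − $28,800.00) = $4,069.00 + 31.91% × $21,161.00 = $10,821.48
Retirement Security Contribution: 0.7% × $51,401.00 = $359.81
Workforce Levy: 3% × $51,401.00 = $1,542.03
Total: $10,821.48 + $359.81 + $1,542.03 = $12,723.32

$12,723.32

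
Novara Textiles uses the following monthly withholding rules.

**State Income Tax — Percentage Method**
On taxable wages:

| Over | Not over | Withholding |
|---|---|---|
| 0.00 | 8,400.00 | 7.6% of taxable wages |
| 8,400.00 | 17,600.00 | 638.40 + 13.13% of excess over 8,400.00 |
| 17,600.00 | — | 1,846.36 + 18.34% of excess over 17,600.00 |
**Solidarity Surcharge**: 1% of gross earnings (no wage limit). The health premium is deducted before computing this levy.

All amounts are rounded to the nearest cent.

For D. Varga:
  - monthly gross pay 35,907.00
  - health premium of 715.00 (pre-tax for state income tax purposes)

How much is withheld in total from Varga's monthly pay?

5,424.65

State Income Tax: taxable = 35,907.00 − 715.00 = 35,192.00
  1,846.36 + 18.34% × (35,192.00 − 17,600.00) = 1,846.36 + 18.34% × 17,592.00 = 5,072.73
Solidarity Surcharge: 1% × 35,192.00 = 351.92
Total: 5,072.73 + 351.92 = 5,424.65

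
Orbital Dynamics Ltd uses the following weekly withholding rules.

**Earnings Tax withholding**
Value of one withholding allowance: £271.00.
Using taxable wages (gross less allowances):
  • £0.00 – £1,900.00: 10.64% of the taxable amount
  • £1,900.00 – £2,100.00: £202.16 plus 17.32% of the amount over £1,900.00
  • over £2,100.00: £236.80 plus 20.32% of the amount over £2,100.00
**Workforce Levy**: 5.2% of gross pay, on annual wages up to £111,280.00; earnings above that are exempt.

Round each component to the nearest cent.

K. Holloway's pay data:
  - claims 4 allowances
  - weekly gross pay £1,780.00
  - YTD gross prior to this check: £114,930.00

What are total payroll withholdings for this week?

Earnings Tax: taxable = £1,780.00 − 4×£271.00 = £696.00
  10.64% × £696.00 = £74.05
Workforce Levy: YTD £114,930.00 ≥ cap £111,280.00 → £0.00
Total: £74.05 + £0.00 = £74.05

£74.05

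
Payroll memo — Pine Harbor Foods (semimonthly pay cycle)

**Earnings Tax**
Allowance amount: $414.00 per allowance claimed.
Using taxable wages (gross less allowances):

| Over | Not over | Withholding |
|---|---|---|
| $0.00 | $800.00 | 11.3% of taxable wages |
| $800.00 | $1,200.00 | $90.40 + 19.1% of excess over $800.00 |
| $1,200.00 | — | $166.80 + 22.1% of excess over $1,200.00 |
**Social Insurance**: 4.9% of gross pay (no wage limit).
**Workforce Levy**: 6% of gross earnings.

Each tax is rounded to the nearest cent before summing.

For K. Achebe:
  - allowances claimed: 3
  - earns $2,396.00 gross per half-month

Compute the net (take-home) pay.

Earnings Tax: taxable = $2,396.00 − 3×$414.00 = $1,154.00
  $90.40 + 19.1% × ($1,154.00 − $800.00) = $90.40 + 19.1% × $354.00 = $158.01
Social Insurance: 4.9% × $2,396.00 = $117.40
Workforce Levy: 6% × $2,396.00 = $143.76
Total withheld: $158.01 + $117.40 + $143.76 = $419.17
Net pay: $2,396.00 − $419.17 = $1,976.83

$1,976.83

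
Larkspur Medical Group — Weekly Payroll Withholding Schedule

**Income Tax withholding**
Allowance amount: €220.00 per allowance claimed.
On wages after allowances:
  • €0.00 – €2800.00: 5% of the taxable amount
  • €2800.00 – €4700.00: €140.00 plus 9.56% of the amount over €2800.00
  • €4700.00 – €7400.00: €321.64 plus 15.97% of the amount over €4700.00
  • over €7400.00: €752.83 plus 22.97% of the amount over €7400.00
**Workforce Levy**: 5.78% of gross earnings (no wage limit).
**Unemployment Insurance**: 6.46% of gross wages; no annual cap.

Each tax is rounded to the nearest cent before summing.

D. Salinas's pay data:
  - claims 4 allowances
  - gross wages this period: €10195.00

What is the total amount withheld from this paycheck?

Income Tax: taxable = €10195.00 − 4×€220.00 = €9315.00
  €752.83 + 22.97% × (€9315.00 − €7400.00) = €752.83 + 22.97% × €1915.00 = €1192.71
Workforce Levy: 5.78% × €10195.00 = €589.27
Unemployment Insurance: 6.46% × €10195.00 = €658.60
Total: €1192.71 + €589.27 + €658.60 = €2440.58

€2440.58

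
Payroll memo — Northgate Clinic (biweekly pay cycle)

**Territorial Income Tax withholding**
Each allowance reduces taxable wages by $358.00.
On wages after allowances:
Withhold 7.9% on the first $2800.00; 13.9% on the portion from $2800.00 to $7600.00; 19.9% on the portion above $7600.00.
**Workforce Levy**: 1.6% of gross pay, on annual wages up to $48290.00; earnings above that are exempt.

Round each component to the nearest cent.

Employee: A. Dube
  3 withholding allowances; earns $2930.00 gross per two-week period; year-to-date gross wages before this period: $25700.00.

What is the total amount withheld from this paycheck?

$193.50

Territorial Income Tax: taxable = $2930.00 − 3×$358.00 = $1856.00
  7.9% × $1856.00 = $146.62
Workforce Levy: 1.6% × $2930.00 = $46.88
Total: $146.62 + $46.88 = $193.50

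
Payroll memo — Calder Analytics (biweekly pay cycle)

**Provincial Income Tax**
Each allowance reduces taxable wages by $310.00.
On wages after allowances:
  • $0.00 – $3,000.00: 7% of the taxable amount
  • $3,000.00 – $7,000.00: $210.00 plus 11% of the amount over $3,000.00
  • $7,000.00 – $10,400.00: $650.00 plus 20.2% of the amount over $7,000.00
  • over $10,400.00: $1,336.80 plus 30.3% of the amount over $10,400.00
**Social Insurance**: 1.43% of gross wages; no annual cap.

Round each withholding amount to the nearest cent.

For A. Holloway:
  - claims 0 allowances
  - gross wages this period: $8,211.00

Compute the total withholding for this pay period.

$1,012.04

Provincial Income Tax: taxable = $8,211.00
  $650.00 + 20.2% × ($8,211.00 − $7,000.00) = $650.00 + 20.2% × $1,211.00 = $894.62
Social Insurance: 1.43% × $8,211.00 = $117.42
Total: $894.62 + $117.42 = $1,012.04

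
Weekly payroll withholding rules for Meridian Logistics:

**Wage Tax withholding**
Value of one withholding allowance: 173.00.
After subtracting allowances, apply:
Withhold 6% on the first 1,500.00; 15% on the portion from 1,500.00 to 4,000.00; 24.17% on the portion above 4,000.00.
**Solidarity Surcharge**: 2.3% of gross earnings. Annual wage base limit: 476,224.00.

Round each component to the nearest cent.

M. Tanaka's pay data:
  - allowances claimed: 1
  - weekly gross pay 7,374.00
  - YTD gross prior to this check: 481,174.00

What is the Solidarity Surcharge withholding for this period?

Solidarity Surcharge: YTD 481,174.00 ≥ cap 476,224.00 → 0.00

0.00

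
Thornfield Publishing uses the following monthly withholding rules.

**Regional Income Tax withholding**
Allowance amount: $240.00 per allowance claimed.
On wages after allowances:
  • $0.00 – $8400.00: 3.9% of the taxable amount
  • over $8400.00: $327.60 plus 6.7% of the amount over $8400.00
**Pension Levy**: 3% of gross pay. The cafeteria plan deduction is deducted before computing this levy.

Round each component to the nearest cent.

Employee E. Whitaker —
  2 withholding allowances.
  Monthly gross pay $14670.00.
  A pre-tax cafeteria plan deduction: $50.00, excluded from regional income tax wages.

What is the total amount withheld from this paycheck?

$1150.78

Regional Income Tax: taxable = $14670.00 − $50.00 − 2×$240.00 = $14140.00
  $327.60 + 6.7% × ($14140.00 − $8400.00) = $327.60 + 6.7% × $5740.00 = $712.18
Pension Levy: 3% × $14620.00 = $438.60
Total: $712.18 + $438.60 = $1150.78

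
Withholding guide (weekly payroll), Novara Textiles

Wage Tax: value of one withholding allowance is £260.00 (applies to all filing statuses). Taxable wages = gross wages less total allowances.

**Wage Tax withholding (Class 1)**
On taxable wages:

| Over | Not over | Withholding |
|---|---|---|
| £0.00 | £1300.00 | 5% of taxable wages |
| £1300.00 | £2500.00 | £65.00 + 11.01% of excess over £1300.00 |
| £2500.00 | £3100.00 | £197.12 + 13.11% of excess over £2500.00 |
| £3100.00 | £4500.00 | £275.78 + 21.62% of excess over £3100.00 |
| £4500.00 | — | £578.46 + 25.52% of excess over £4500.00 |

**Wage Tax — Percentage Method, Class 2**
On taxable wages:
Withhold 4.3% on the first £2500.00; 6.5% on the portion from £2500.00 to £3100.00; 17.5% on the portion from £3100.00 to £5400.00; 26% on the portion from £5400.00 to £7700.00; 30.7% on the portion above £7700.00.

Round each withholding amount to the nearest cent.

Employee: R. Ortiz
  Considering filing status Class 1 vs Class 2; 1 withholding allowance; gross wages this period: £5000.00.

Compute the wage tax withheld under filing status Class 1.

£639.71

Wage Tax (Class 1): taxable = £5000.00 − 1×£260.00 = £4740.00
  £578.46 + 25.52% × (£4740.00 − £4500.00) = £578.46 + 25.52% × £240.00 = £639.71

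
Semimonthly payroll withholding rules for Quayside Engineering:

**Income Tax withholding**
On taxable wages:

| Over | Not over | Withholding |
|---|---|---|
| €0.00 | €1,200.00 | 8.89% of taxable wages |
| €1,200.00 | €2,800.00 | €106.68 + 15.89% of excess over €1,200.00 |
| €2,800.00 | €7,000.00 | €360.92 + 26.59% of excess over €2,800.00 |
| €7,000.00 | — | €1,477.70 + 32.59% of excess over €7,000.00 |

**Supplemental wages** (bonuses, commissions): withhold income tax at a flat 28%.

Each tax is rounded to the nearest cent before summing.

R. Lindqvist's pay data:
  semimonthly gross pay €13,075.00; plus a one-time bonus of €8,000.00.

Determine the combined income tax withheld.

€5,697.54

Income Tax: taxable = €13,075.00
  €1,477.70 + 32.59% × (€13,075.00 − €7,000.00) = €1,477.70 + 32.59% × €6,075.00 = €3,457.54
Supplemental (28% flat on bonus): 28% × €8,000.00 = €2,240.00
Total income tax: €3,457.54 + €2,240.00 = €5,697.54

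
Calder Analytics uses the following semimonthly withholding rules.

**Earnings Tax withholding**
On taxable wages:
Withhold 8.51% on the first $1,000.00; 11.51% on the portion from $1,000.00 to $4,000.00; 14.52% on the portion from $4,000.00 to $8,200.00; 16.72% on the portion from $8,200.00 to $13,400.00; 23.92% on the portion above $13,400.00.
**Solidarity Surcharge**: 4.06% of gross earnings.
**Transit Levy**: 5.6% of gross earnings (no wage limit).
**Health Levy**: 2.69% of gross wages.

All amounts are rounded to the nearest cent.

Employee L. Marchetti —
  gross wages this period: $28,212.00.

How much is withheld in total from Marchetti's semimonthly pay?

Earnings Tax: taxable = $28,212.00
  $1,909.68 + 23.92% × ($28,212.00 − $13,400.00) = $1,909.68 + 23.92% × $14,812.00 = $5,452.71
Solidarity Surcharge: 4.06% × $28,212.00 = $1,145.41
Transit Levy: 5.6% × $28,212.00 = $1,579.87
Health Levy: 2.69% × $28,212.00 = $758.90
Total: $5,452.71 + $1,145.41 + $1,579.87 + $758.90 = $8,936.89

$8,936.89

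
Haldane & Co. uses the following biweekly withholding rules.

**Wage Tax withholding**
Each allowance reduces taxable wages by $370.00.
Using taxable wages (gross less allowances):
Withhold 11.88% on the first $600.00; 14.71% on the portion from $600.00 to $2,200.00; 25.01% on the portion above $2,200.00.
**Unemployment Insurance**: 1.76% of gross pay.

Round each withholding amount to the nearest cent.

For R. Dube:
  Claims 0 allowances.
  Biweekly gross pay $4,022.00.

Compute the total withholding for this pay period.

Wage Tax: taxable = $4,022.00
  $306.64 + 25.01% × ($4,022.00 − $2,200.00) = $306.64 + 25.01% × $1,822.00 = $762.32
Unemployment Insurance: 1.76% × $4,022.00 = $70.79
Total: $762.32 + $70.79 = $833.11

$833.11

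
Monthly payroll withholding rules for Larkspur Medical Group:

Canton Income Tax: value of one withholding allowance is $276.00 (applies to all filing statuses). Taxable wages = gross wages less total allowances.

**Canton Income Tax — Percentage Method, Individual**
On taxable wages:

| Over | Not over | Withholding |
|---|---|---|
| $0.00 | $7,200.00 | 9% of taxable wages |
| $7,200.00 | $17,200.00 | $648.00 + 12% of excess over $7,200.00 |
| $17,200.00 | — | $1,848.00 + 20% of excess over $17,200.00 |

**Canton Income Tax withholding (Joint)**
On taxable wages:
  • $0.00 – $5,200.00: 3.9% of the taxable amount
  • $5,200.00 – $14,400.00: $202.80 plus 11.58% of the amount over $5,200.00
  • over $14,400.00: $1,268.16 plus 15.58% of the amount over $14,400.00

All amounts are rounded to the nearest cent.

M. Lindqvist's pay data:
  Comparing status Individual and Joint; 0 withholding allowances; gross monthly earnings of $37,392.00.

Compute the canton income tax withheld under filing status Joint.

$4,850.31

Canton Income Tax (Joint): taxable = $37,392.00
  $1,268.16 + 15.58% × ($37,392.00 − $14,400.00) = $1,268.16 + 15.58% × $22,992.00 = $4,850.31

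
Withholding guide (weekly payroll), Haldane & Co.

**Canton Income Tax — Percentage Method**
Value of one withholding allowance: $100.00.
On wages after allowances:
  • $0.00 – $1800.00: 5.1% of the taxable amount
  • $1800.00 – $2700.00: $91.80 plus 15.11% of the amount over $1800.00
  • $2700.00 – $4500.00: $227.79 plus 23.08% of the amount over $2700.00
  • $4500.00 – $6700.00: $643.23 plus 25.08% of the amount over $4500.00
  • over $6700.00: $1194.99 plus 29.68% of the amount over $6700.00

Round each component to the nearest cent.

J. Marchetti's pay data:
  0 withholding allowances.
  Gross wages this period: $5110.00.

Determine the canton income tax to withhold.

$796.22

Canton Income Tax: taxable = $5110.00
  $643.23 + 25.08% × ($5110.00 − $4500.00) = $643.23 + 25.08% × $610.00 = $796.22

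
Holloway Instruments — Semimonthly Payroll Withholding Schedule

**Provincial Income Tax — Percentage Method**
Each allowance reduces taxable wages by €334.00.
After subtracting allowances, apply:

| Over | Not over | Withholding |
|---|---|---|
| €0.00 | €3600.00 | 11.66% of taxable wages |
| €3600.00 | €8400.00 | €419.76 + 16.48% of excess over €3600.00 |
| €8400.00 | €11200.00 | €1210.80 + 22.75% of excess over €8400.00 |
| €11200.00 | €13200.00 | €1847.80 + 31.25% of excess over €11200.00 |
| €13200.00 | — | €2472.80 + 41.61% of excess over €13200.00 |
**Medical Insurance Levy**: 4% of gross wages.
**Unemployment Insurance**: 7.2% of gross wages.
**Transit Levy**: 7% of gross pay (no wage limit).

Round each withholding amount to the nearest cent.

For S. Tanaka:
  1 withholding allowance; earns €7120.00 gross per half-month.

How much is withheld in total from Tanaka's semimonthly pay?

Provincial Income Tax: taxable = €7120.00 − 1×€334.00 = €6786.00
  €419.76 + 16.48% × (€6786.00 − €3600.00) = €419.76 + 16.48% × €3186.00 = €944.81
Medical Insurance Levy: 4% × €7120.00 = €284.80
Unemployment Insurance: 7.2% × €7120.00 = €512.64
Transit Levy: 7% × €7120.00 = €498.40
Total: €944.81 + €284.80 + €512.64 + €498.40 = €2240.65

€2240.65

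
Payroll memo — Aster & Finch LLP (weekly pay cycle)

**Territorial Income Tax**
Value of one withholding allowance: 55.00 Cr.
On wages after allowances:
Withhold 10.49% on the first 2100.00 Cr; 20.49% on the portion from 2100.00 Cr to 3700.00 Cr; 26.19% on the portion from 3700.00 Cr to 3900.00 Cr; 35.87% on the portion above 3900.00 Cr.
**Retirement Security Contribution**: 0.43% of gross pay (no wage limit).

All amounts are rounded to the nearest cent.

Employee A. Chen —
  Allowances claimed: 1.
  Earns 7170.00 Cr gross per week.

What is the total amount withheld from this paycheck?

Territorial Income Tax: taxable = 7170.00 Cr − 1×55.00 Cr = 7115.00 Cr
  600.51 Cr + 35.87% × (7115.00 Cr − 3900.00 Cr) = 600.51 Cr + 35.87% × 3215.00 Cr = 1753.73 Cr
Retirement Security Contribution: 0.43% × 7170.00 Cr = 30.83 Cr
Total: 1753.73 Cr + 30.83 Cr = 1784.56 Cr

1784.56 Cr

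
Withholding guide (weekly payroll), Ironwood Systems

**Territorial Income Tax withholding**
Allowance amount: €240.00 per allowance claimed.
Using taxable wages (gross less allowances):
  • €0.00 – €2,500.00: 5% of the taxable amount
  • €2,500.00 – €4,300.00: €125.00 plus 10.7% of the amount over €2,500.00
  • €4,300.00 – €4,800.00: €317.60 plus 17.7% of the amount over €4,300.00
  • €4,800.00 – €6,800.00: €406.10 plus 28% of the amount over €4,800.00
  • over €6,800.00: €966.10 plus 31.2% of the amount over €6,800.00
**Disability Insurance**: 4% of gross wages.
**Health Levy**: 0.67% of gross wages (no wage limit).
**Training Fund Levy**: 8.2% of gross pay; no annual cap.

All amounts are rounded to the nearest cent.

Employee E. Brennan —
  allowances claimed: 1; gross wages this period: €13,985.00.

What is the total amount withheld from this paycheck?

Territorial Income Tax: taxable = €13,985.00 − 1×€240.00 = €13,745.00
  €966.10 + 31.2% × (€13,745.00 − €6,800.00) = €966.10 + 31.2% × €6,945.00 = €3,132.94
Disability Insurance: 4% × €13,985.00 = €559.40
Health Levy: 0.67% × €13,985.00 = €93.70
Training Fund Levy: 8.2% × €13,985.00 = €1,146.77
Total: €3,132.94 + €559.40 + €93.70 + €1,146.77 = €4,932.81

€4,932.81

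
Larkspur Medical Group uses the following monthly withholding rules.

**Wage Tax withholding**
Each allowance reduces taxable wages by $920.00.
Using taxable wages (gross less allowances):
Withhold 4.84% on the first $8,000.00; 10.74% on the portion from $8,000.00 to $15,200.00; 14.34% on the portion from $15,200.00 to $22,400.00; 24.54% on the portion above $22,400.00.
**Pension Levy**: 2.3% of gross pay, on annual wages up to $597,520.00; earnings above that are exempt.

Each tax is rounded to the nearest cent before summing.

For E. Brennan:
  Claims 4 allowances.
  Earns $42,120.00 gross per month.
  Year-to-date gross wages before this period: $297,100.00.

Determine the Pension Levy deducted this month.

$968.76

Pension Levy: 2.3% × $42,120.00 = $968.76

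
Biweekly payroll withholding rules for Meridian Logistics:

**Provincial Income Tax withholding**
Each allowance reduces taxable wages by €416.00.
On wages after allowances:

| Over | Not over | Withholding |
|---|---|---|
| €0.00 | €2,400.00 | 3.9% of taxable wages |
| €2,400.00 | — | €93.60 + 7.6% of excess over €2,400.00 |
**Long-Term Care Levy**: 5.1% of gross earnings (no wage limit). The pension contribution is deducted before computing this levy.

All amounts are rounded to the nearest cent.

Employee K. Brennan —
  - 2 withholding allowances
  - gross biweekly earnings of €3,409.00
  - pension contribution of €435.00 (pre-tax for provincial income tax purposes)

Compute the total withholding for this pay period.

€235.21

Provincial Income Tax: taxable = €3,409.00 − €435.00 − 2×€416.00 = €2,142.00
  3.9% × €2,142.00 = €83.54
Long-Term Care Levy: 5.1% × €2,974.00 = €151.67
Total: €83.54 + €151.67 = €235.21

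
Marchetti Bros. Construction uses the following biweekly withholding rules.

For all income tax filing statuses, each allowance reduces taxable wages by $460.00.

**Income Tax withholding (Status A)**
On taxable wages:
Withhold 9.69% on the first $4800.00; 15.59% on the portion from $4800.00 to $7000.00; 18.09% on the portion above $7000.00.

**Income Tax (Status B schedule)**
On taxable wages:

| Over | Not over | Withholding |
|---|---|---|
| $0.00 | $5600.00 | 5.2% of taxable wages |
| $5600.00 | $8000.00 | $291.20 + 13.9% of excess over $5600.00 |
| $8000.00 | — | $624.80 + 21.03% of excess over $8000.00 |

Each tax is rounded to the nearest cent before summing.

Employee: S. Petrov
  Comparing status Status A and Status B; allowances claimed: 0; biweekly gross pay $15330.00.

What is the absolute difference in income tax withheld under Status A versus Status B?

$148.70

Income Tax (Status A): taxable = $15330.00
  $808.10 + 18.09% × ($15330.00 − $7000.00) = $808.10 + 18.09% × $8330.00 = $2315.00
Income Tax (Status B): taxable = $15330.00
  $624.80 + 21.03% × ($15330.00 − $8000.00) = $624.80 + 21.03% × $7330.00 = $2166.30
Difference: |$2315.00 − $2166.30| = $148.70 (higher under Status A)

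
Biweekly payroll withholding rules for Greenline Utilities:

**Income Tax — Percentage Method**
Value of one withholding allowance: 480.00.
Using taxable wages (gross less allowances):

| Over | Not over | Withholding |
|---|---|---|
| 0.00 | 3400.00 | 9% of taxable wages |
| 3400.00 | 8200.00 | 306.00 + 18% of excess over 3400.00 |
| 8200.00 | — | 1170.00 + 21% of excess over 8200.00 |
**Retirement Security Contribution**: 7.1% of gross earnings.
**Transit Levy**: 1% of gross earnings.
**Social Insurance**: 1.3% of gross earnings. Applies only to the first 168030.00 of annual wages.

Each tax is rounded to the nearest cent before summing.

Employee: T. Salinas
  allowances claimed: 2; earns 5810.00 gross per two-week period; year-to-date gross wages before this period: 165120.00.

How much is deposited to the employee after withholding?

4734.56

Income Tax: taxable = 5810.00 − 2×480.00 = 4850.00
  306.00 + 18% × (4850.00 − 3400.00) = 306.00 + 18% × 1450.00 = 567.00
Retirement Security Contribution: 7.1% × 5810.00 = 412.51
Transit Levy: 1% × 5810.00 = 58.10
Social Insurance: cap 168030.00 − YTD 165120.00 = 2910.00 subject; 1.3% × 2910.00 = 37.83
Total withheld: 567.00 + 412.51 + 58.10 + 37.83 = 1075.44
Net pay: 5810.00 − 1075.44 = 4734.56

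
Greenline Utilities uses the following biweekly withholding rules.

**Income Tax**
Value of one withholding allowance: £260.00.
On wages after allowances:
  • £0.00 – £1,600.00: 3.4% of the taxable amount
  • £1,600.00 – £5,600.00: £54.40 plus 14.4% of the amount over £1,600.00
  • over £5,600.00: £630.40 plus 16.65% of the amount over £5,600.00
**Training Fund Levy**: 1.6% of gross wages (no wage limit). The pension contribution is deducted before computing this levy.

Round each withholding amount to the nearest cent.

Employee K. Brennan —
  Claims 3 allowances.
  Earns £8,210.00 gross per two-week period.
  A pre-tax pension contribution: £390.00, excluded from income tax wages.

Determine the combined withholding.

Income Tax: taxable = £8,210.00 − £390.00 − 3×£260.00 = £7,040.00
  £630.40 + 16.65% × (£7,040.00 − £5,600.00) = £630.40 + 16.65% × £1,440.00 = £870.16
Training Fund Levy: 1.6% × £7,820.00 = £125.12
Total: £870.16 + £125.12 = £995.28

£995.28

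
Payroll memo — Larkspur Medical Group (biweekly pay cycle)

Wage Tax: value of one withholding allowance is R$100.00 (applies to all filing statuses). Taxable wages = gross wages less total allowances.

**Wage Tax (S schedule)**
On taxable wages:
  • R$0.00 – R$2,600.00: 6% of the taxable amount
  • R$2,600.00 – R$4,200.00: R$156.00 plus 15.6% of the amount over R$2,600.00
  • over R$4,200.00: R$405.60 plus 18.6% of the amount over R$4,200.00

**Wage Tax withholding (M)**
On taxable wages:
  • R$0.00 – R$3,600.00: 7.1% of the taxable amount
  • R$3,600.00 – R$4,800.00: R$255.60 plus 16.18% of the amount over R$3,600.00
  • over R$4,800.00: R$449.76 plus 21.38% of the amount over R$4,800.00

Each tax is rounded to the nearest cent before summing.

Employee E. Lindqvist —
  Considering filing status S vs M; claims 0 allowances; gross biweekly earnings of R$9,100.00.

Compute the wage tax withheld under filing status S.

R$1,317.00

Wage Tax (S): taxable = R$9,100.00
  R$405.60 + 18.6% × (R$9,100.00 − R$4,200.00) = R$405.60 + 18.6% × R$4,900.00 = R$1,317.00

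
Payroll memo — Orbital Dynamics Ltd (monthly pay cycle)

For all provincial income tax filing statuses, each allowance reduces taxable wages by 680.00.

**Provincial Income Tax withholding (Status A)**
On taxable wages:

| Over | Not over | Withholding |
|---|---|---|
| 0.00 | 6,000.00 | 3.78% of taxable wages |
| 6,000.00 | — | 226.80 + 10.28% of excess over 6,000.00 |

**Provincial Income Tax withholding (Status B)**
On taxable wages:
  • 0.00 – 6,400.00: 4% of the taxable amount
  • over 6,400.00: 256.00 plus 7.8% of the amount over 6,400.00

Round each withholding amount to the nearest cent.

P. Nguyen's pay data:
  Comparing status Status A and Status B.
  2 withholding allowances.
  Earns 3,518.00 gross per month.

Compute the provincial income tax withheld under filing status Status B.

Provincial Income Tax (Status B): taxable = 3,518.00 − 2×680.00 = 2,158.00
  4% × 2,158.00 = 86.32

86.32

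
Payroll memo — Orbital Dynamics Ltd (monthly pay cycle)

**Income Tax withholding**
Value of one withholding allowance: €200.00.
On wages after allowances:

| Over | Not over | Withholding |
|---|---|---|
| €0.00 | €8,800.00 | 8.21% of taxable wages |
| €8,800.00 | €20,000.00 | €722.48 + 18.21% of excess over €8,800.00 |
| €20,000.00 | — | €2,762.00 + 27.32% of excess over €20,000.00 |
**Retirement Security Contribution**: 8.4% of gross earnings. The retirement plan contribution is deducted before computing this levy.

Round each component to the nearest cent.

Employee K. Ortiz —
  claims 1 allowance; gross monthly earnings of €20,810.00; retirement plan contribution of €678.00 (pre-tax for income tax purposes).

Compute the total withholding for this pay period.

Income Tax: taxable = €20,810.00 − €678.00 − 1×€200.00 = €19,932.00
  €722.48 + 18.21% × (€19,932.00 − €8,800.00) = €722.48 + 18.21% × €11,132.00 = €2,749.62
Retirement Security Contribution: 8.4% × €20,132.00 = €1,691.09
Total: €2,749.62 + €1,691.09 = €4,440.71

€4,440.71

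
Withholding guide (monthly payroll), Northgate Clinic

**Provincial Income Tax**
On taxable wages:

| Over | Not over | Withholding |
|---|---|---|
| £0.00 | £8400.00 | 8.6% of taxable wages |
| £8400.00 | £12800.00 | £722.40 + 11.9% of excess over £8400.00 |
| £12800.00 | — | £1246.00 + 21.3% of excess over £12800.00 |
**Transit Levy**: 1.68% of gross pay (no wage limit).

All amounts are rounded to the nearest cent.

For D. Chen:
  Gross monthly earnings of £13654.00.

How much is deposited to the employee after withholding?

£11996.71

Provincial Income Tax: taxable = £13654.00
  £1246.00 + 21.3% × (£13654.00 − £12800.00) = £1246.00 + 21.3% × £854.00 = £1427.90
Transit Levy: 1.68% × £13654.00 = £229.39
Total withheld: £1427.90 + £229.39 = £1657.29
Net pay: £13654.00 − £1657.29 = £11996.71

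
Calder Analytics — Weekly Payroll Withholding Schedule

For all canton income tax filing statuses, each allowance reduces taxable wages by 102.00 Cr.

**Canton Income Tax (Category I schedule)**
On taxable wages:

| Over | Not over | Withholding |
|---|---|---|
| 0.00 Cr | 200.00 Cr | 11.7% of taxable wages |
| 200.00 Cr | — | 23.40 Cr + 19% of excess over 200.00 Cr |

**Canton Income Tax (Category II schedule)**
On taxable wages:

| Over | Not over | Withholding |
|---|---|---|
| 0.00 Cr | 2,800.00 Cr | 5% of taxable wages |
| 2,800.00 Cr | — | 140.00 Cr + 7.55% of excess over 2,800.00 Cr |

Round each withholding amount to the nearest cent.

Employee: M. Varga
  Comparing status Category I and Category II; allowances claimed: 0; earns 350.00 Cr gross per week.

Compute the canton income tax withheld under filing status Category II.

Canton Income Tax (Category II): taxable = 350.00 Cr
  5% × 350.00 Cr = 17.50 Cr

17.50 Cr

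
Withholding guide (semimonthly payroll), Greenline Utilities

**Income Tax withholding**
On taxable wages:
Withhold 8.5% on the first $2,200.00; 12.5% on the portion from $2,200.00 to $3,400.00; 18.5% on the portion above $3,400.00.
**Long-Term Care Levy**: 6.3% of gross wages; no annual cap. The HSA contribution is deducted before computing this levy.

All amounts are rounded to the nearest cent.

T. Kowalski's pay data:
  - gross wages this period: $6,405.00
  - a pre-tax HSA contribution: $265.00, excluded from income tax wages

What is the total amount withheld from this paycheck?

$1,230.72

Income Tax: taxable = $6,405.00 − $265.00 = $6,140.00
  $337.00 + 18.5% × ($6,140.00 − $3,400.00) = $337.00 + 18.5% × $2,740.00 = $843.90
Long-Term Care Levy: 6.3% × $6,140.00 = $386.82
Total: $843.90 + $386.82 = $1,230.72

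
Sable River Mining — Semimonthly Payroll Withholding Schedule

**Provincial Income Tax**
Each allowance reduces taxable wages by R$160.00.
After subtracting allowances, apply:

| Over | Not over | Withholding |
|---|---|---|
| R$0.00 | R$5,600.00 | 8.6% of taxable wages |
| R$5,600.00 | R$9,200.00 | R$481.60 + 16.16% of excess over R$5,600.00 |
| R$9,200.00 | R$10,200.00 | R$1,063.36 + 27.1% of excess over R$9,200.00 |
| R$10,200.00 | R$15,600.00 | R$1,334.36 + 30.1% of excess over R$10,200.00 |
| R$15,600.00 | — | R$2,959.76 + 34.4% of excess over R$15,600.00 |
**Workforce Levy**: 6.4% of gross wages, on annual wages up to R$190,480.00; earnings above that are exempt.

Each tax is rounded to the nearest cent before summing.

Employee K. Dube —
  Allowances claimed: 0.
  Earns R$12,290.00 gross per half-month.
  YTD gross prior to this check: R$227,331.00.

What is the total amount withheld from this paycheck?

Provincial Income Tax: taxable = R$12,290.00
  R$1,334.36 + 30.1% × (R$12,290.00 − R$10,200.00) = R$1,334.36 + 30.1% × R$2,090.00 = R$1,963.45
Workforce Levy: YTD R$227,331.00 ≥ cap R$190,480.00 → R$0.00
Total: R$1,963.45 + R$0.00 = R$1,963.45

R$1,963.45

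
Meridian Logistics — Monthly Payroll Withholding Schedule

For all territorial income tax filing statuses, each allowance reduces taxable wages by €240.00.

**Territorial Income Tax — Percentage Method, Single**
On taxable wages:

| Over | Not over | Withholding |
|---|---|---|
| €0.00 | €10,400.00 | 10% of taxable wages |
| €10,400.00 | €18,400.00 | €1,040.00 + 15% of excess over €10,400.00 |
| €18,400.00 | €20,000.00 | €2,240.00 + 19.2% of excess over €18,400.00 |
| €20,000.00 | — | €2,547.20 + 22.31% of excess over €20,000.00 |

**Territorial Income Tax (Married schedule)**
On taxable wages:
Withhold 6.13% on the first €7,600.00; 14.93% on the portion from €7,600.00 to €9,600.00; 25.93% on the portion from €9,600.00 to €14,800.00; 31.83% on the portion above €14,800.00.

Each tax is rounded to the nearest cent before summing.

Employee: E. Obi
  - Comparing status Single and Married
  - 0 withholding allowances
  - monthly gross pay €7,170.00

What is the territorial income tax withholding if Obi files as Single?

Territorial Income Tax (Single): taxable = €7,170.00
  10% × €7,170.00 = €717.00

€717.00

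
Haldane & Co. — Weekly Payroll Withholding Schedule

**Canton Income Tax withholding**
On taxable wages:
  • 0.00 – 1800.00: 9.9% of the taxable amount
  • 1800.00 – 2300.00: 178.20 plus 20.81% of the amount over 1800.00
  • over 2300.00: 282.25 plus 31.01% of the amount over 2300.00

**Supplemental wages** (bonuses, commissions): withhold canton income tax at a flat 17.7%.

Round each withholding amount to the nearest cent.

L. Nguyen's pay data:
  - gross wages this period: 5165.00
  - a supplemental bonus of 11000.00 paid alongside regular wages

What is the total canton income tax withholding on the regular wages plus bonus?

3117.69

Canton Income Tax: taxable = 5165.00
  282.25 + 31.01% × (5165.00 − 2300.00) = 282.25 + 31.01% × 2865.00 = 1170.69
Supplemental (17.7% flat on bonus): 17.7% × 11000.00 = 1947.00
Total canton income tax: 1170.69 + 1947.00 = 3117.69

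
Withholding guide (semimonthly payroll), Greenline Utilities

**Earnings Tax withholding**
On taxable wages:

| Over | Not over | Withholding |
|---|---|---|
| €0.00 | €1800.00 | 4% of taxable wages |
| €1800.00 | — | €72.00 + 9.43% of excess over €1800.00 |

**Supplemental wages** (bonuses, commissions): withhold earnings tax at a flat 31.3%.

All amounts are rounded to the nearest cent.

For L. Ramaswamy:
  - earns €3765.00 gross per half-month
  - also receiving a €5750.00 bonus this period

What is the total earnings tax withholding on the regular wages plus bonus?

Earnings Tax: taxable = €3765.00
  €72.00 + 9.43% × (€3765.00 − €1800.00) = €72.00 + 9.43% × €1965.00 = €257.30
Supplemental (31.3% flat on bonus): 31.3% × €5750.00 = €1799.75
Total earnings tax: €257.30 + €1799.75 = €2057.05

€2057.05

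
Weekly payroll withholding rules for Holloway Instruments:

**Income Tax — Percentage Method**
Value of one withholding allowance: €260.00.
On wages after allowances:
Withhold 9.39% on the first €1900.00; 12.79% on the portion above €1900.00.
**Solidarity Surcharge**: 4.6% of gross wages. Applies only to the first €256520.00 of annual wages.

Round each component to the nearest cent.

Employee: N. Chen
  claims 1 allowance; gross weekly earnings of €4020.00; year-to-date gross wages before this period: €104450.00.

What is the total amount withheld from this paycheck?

Income Tax: taxable = €4020.00 − 1×€260.00 = €3760.00
  €178.41 + 12.79% × (€3760.00 − €1900.00) = €178.41 + 12.79% × €1860.00 = €416.30
Solidarity Surcharge: 4.6% × €4020.00 = €184.92
Total: €416.30 + €184.92 = €601.22

€601.22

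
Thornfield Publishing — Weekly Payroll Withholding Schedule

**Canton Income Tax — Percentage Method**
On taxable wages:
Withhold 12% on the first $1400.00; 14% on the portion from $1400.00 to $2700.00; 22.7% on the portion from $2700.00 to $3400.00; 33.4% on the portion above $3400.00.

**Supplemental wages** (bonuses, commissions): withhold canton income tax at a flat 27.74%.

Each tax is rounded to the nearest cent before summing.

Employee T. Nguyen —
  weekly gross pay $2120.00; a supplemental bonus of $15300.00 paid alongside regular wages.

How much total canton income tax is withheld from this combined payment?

$4513.02

Canton Income Tax: taxable = $2120.00
  $168.00 + 14% × ($2120.00 − $1400.00) = $168.00 + 14% × $720.00 = $268.80
Supplemental (27.74% flat on bonus): 27.74% × $15300.00 = $4244.22
Total canton income tax: $268.80 + $4244.22 = $4513.02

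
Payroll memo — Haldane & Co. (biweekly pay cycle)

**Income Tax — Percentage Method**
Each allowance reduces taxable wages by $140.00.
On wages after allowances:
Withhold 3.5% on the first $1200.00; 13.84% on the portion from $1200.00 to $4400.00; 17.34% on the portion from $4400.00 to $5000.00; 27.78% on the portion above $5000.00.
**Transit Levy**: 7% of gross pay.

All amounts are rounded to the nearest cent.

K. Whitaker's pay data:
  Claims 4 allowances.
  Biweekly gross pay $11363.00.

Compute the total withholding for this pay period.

$2996.40

Income Tax: taxable = $11363.00 − 4×$140.00 = $10803.00
  $588.92 + 27.78% × ($10803.00 − $5000.00) = $588.92 + 27.78% × $5803.00 = $2200.99
Transit Levy: 7% × $11363.00 = $795.41
Total: $2200.99 + $795.41 = $2996.40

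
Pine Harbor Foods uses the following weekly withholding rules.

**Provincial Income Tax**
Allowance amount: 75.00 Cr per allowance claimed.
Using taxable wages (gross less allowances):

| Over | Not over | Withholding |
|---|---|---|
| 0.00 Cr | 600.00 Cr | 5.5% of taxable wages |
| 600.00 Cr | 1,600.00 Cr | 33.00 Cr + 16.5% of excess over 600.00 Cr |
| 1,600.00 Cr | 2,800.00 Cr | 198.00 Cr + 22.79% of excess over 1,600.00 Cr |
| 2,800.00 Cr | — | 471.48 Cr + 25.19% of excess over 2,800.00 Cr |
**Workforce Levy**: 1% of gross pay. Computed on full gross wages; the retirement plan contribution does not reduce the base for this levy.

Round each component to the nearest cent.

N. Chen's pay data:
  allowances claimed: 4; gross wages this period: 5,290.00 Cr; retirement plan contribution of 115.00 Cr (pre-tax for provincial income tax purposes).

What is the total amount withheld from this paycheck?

1,047.07 Cr

Provincial Income Tax: taxable = 5,290.00 Cr − 115.00 Cr − 4×75.00 Cr = 4,875.00 Cr
  471.48 Cr + 25.19% × (4,875.00 Cr − 2,800.00 Cr) = 471.48 Cr + 25.19% × 2,075.00 Cr = 994.17 Cr
Workforce Levy: 1% × 5,290.00 Cr = 52.90 Cr
Total: 994.17 Cr + 52.90 Cr = 1,047.07 Cr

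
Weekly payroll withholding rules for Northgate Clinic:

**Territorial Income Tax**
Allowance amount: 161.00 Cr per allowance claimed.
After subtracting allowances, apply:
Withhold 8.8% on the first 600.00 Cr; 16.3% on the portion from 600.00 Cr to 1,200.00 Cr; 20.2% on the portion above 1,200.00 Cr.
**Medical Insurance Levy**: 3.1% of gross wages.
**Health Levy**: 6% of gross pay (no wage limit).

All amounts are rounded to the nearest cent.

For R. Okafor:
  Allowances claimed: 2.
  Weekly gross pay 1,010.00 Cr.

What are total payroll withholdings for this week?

Territorial Income Tax: taxable = 1,010.00 Cr − 2×161.00 Cr = 688.00 Cr
  52.80 Cr + 16.3% × (688.00 Cr − 600.00 Cr) = 52.80 Cr + 16.3% × 88.00 Cr = 67.14 Cr
Medical Insurance Levy: 3.1% × 1,010.00 Cr = 31.31 Cr
Health Levy: 6% × 1,010.00 Cr = 60.60 Cr
Total: 67.14 Cr + 31.31 Cr + 60.60 Cr = 159.05 Cr

159.05 Cr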